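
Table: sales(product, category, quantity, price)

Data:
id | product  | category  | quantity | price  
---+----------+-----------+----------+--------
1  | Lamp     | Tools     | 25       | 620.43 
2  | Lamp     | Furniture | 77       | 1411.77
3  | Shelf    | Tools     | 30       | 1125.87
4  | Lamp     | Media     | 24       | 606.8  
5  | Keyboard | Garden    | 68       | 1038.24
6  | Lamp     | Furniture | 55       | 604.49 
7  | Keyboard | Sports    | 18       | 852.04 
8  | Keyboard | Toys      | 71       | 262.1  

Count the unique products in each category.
SELECT category, COUNT(DISTINCT product)
FROM sales
GROUP BY category

Result:
  Furniture: 1 distinct
  Garden: 1 distinct
  Media: 1 distinct
  Sports: 1 distinct
  Tools: 2 distinct
  Toys: 1 distinct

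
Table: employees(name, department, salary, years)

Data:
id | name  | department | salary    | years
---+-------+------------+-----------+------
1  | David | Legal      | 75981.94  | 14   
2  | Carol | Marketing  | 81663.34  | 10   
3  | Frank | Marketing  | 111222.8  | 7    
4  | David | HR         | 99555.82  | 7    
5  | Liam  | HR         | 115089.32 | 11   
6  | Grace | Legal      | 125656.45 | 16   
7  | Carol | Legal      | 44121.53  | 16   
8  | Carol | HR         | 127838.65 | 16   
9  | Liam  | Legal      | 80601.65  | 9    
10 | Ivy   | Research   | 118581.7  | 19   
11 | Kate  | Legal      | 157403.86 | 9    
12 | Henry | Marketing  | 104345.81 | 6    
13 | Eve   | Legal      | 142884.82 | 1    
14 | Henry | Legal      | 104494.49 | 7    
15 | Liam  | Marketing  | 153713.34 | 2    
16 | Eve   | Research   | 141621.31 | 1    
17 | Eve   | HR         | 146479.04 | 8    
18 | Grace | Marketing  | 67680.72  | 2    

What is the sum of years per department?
SELECT department, SUM(years) as result
FROM employees
GROUP BY department

Result:
  HR: 42
  Legal: 72
  Marketing: 27
  Research: 20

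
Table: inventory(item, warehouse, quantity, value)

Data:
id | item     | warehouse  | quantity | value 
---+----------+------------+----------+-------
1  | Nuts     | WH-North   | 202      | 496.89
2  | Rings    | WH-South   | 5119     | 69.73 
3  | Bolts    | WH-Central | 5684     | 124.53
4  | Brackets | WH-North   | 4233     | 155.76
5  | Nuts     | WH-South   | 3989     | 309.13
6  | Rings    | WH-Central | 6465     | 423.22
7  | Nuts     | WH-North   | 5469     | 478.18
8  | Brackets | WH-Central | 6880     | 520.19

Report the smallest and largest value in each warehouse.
SELECT warehouse, MIN(value), MAX(value)
FROM inventory
GROUP BY warehouse

Result:
  WH-Central: min=124.53, max=520.19
  WH-North: min=155.76, max=496.89
  WH-South: min=69.73, max=309.13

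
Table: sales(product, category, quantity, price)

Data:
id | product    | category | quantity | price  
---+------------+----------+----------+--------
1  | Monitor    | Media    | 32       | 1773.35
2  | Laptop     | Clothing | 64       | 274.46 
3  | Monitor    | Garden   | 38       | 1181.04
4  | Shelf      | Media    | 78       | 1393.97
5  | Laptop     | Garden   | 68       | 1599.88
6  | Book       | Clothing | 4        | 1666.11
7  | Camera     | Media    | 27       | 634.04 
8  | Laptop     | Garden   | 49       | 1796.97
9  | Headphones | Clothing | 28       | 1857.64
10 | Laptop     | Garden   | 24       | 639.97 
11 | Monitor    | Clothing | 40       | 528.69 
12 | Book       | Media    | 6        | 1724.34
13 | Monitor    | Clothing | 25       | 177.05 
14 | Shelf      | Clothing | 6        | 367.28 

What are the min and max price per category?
SELECT category, MIN(price), MAX(price)
FROM sales
GROUP BY category

Result:
  Clothing: min=177.05, max=1857.64
  Garden: min=639.97, max=1796.97
  Media: min=634.04, max=1773.35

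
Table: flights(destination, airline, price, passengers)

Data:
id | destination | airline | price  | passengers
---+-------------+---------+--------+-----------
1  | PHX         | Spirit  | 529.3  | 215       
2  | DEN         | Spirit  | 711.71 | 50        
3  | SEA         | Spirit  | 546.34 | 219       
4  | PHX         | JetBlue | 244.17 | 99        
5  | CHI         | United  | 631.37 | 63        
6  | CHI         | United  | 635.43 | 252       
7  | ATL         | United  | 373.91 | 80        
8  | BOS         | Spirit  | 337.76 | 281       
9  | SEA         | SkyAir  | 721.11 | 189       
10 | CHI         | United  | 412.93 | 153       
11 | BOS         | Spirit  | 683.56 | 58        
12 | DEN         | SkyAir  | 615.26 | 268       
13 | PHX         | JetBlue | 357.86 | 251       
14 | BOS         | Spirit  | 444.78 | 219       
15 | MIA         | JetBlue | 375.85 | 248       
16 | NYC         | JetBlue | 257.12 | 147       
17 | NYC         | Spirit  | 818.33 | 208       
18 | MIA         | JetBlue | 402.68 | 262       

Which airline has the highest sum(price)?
SELECT airline, SUM(price) as val
FROM flights
GROUP BY airline
ORDER BY val DESC
LIMIT 1

Result: Spirit with sum(price) = 4071.78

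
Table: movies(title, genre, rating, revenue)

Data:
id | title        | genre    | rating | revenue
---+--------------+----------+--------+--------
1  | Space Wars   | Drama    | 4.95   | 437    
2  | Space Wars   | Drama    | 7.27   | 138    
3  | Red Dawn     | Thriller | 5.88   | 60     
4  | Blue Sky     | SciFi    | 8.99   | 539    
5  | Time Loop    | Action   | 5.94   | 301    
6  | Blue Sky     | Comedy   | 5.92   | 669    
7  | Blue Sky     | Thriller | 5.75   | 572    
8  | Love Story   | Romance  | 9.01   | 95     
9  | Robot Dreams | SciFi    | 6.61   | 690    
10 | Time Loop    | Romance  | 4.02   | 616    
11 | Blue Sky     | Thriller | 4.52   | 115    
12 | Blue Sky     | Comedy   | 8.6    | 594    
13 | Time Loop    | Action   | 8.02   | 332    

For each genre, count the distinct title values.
SELECT genre, COUNT(DISTINCT title)
FROM movies
GROUP BY genre

Result:
  Action: 1 distinct
  Comedy: 1 distinct
  Drama: 1 distinct
  Romance: 2 distinct
  SciFi: 2 distinct
  Thriller: 2 distinct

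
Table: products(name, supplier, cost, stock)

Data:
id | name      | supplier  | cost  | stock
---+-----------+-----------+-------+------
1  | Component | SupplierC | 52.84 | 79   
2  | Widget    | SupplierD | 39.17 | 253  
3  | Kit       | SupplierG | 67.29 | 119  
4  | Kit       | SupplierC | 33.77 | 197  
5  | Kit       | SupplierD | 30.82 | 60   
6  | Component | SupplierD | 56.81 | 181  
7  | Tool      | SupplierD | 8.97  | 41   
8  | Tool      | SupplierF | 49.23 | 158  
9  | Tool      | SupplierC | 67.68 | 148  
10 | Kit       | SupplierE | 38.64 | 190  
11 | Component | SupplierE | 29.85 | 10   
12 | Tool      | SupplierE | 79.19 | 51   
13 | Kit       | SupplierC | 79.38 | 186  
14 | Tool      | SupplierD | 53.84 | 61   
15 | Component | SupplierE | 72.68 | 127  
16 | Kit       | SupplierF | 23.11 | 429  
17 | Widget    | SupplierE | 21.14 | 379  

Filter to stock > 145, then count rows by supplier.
SELECT supplier, COUNT(*)
FROM products
WHERE stock > 145
GROUP BY supplier

Note: WHERE filters rows before grouping.

Result:
  SupplierC: 3
  SupplierD: 2
  SupplierE: 2
  SupplierF: 2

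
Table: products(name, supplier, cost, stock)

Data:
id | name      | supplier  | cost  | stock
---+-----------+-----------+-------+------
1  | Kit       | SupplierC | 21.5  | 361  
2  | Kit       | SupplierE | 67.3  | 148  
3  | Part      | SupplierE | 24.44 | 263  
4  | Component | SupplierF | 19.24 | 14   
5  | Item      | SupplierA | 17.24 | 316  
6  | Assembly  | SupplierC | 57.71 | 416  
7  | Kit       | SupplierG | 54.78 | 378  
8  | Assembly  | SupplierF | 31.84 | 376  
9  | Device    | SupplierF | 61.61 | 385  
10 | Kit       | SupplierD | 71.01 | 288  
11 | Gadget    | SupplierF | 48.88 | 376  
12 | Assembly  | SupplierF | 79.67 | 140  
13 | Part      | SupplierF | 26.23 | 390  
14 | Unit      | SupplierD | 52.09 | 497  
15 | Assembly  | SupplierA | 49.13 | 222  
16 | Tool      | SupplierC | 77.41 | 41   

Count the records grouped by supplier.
SELECT supplier, COUNT(*) as count
FROM products
GROUP BY supplier

Result:
  SupplierA: 2
  SupplierC: 3
  SupplierD: 2
  SupplierE: 2
  SupplierF: 6
  SupplierG: 1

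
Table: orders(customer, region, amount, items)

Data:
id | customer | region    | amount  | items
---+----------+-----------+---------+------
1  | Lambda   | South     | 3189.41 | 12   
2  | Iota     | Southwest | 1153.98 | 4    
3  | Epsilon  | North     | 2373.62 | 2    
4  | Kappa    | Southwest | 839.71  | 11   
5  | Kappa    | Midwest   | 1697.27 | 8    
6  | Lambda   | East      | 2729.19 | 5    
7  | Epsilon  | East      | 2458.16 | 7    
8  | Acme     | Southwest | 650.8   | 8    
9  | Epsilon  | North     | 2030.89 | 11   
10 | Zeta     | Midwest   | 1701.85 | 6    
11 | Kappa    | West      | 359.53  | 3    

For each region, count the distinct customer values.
SELECT region, COUNT(DISTINCT customer)
FROM orders
GROUP BY region

Result:
  East: 2 distinct
  Midwest: 2 distinct
  North: 1 distinct
  South: 1 distinct
  Southwest: 3 distinct
  West: 1 distinct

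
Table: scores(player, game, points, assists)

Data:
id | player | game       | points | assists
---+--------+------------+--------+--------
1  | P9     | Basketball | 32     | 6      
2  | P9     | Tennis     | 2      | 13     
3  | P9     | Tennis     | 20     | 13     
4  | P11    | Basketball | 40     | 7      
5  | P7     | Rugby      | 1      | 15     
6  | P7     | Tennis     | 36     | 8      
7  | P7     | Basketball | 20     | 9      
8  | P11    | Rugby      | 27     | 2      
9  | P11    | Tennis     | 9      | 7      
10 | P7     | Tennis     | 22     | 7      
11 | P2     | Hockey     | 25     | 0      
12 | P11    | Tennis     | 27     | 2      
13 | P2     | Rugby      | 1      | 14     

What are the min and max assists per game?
SELECT game, MIN(assists), MAX(assists)
FROM scores
GROUP BY game

Result:
  Basketball: min=6, max=9
  Hockey: min=0, max=0
  Rugby: min=2, max=15
  Tennis: min=2, max=13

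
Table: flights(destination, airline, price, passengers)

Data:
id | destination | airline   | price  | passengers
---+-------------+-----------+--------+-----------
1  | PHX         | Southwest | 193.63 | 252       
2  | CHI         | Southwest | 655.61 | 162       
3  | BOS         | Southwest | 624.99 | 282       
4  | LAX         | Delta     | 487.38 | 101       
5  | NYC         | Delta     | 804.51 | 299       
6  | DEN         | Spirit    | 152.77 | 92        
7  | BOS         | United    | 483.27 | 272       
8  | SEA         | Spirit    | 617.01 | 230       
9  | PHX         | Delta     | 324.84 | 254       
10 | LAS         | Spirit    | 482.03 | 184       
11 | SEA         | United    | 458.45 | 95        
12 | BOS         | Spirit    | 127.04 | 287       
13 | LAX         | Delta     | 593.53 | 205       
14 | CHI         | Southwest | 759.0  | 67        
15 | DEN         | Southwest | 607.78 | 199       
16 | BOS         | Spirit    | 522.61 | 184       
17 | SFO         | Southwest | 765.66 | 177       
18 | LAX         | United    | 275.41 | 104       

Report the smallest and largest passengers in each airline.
SELECT airline, MIN(passengers), MAX(passengers)
FROM flights
GROUP BY airline

Result:
  Delta: min=101, max=299
  Southwest: min=67, max=282
  Spirit: min=92, max=287
  United: min=95, max=272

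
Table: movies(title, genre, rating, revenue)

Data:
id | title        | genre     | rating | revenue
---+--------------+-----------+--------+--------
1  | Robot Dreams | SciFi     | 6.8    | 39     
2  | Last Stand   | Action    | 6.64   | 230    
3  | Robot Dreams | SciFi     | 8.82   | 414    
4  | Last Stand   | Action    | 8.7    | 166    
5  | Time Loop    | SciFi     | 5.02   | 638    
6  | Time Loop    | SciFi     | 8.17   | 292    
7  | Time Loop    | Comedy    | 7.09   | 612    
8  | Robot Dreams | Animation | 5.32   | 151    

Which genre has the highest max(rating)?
SELECT genre, MAX(rating) as val
FROM movies
GROUP BY genre
ORDER BY val DESC
LIMIT 1

Result: SciFi with max(rating) = 8.82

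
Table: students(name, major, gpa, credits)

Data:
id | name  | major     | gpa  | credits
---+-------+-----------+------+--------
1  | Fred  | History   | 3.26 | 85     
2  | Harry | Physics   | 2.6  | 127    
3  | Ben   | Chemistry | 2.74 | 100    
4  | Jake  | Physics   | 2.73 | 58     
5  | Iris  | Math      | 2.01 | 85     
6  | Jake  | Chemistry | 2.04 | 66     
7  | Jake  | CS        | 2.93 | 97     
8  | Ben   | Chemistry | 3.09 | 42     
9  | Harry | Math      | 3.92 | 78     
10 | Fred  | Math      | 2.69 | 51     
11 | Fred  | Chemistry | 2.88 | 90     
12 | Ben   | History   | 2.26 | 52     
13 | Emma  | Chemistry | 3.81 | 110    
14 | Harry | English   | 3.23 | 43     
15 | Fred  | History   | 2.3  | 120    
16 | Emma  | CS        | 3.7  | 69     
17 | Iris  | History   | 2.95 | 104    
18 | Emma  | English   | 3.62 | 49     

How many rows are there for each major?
SELECT major, COUNT(*) as count
FROM students
GROUP BY major

Result:
  CS: 2
  Chemistry: 5
  English: 2
  History: 4
  Math: 3
  Physics: 2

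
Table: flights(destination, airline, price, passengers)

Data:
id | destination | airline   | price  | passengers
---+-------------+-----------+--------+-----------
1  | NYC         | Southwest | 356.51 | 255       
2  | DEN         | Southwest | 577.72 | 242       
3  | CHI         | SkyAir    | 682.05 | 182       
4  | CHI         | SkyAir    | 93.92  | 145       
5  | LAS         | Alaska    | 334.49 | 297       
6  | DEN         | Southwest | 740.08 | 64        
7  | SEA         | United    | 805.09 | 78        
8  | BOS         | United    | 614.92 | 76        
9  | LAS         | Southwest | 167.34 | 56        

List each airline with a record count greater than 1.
SELECT airline, COUNT(*) as cnt
FROM flights
GROUP BY airline
HAVING COUNT(*) > 1

Result:
  SkyAir: 2
  Southwest: 4
  United: 2

Note: HAVING filters groups after aggregation, WHERE filters rows before.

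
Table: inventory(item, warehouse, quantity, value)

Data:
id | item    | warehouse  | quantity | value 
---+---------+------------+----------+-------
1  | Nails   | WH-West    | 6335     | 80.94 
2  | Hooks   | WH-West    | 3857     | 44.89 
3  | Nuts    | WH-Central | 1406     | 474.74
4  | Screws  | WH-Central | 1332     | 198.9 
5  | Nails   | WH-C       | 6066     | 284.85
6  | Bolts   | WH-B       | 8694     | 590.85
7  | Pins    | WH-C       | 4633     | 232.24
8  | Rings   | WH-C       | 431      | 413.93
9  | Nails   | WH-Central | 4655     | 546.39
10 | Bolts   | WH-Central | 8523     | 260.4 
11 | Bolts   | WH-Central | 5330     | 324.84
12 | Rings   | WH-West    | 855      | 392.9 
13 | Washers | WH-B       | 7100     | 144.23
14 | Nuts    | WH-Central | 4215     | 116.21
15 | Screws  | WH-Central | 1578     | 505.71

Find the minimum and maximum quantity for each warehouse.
SELECT warehouse, MIN(quantity), MAX(quantity)
FROM inventory
GROUP BY warehouse

Result:
  WH-B: min=7100, max=8694
  WH-C: min=431, max=6066
  WH-Central: min=1332, max=8523
  WH-West: min=855, max=6335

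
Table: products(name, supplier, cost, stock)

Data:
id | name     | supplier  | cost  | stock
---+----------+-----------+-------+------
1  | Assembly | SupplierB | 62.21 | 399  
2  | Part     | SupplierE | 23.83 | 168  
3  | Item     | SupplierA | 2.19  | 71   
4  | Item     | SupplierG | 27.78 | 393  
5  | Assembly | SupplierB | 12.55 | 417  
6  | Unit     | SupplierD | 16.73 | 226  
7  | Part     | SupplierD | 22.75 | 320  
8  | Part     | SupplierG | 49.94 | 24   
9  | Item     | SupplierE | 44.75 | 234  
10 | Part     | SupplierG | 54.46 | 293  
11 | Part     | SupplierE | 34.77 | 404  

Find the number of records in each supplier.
SELECT supplier, COUNT(*) as count
FROM products
GROUP BY supplier

Result:
  SupplierA: 1
  SupplierB: 2
  SupplierD: 2
  SupplierE: 3
  SupplierG: 3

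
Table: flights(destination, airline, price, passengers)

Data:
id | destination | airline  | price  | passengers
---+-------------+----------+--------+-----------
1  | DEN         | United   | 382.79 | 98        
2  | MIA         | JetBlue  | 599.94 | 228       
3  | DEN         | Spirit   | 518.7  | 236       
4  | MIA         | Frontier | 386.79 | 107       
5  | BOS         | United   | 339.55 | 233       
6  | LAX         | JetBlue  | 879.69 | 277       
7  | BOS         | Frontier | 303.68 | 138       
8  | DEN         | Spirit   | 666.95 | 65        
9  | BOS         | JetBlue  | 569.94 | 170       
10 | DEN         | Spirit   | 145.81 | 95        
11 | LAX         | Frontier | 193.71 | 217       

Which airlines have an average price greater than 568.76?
SELECT airline, AVG(price)
FROM flights
GROUP BY airline
HAVING AVG(price) > 568.76

Result:
  JetBlue: avg=683.19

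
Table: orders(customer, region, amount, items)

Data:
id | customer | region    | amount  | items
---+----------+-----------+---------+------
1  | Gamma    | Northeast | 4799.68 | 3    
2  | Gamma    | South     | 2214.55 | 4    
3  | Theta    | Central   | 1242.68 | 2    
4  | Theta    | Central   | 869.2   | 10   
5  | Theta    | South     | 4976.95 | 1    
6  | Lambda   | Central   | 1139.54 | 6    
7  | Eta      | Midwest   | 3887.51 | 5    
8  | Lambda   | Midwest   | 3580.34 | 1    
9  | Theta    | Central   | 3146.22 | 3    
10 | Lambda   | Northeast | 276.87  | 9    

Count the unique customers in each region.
SELECT region, COUNT(DISTINCT customer)
FROM orders
GROUP BY region

Result:
  Central: 2 distinct
  Midwest: 2 distinct
  Northeast: 2 distinct
  South: 2 distinct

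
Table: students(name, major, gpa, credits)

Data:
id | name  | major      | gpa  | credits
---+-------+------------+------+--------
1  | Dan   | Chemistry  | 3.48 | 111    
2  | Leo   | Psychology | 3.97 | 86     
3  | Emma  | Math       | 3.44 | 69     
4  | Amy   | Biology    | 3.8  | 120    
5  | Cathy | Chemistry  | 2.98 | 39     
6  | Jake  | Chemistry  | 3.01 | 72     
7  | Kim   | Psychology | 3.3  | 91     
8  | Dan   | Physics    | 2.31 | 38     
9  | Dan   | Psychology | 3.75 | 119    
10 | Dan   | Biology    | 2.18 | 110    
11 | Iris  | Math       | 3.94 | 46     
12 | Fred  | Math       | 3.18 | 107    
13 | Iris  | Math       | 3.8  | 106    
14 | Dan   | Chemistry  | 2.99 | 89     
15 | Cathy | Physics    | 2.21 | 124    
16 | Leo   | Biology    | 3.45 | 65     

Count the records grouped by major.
SELECT major, COUNT(*) as count
FROM students
GROUP BY major

Result:
  Biology: 3
  Chemistry: 4
  Math: 4
  Physics: 2
  Psychology: 3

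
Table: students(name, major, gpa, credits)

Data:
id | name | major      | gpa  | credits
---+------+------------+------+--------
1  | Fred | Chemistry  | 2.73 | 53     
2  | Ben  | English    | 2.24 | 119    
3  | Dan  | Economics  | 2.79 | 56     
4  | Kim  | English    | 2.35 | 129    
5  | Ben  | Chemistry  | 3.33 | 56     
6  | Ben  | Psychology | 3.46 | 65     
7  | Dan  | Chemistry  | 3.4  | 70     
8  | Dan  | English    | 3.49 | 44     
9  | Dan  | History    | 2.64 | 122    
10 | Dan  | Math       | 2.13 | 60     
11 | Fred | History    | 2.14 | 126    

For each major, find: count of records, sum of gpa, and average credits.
SELECT major,
       COUNT(*) as cnt,
       SUM(gpa) as total_gpa,
       AVG(credits) as avg_credits
FROM students
GROUP BY major

Result:
  Chemistry: 3 records, 9.46 total gpa, 59.67 avg credits
  Economics: 1 records, 2.79 total gpa, 56.00 avg credits
  English: 3 records, 8.08 total gpa, 97.33 avg credits
  History: 2 records, 4.78 total gpa, 124.00 avg credits
  Math: 1 records, 2.13 total gpa, 60.00 avg credits
  Psychology: 1 records, 3.46 total gpa, 65.00 avg credits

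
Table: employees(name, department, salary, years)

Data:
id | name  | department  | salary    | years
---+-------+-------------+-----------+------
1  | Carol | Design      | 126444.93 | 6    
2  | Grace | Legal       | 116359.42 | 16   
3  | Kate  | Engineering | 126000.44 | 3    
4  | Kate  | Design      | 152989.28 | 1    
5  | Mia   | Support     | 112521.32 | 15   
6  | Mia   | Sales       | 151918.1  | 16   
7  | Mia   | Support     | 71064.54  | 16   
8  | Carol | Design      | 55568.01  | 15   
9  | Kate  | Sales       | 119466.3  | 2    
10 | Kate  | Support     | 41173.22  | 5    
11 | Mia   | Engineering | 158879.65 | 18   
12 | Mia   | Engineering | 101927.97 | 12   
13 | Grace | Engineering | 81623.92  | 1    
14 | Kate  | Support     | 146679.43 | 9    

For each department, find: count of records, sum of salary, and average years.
SELECT department,
       COUNT(*) as cnt,
       SUM(salary) as total_salary,
       AVG(years) as avg_years
FROM employees
GROUP BY department

Result:
  Design: 3 records, 335002.22 total salary, 7.33 avg years
  Engineering: 4 records, 468431.98 total salary, 8.50 avg years
  Legal: 1 records, 116359.42 total salary, 16.00 avg years
  Sales: 2 records, 271384.40 total salary, 9.00 avg years
  Support: 4 records, 371438.51 total salary, 11.25 avg years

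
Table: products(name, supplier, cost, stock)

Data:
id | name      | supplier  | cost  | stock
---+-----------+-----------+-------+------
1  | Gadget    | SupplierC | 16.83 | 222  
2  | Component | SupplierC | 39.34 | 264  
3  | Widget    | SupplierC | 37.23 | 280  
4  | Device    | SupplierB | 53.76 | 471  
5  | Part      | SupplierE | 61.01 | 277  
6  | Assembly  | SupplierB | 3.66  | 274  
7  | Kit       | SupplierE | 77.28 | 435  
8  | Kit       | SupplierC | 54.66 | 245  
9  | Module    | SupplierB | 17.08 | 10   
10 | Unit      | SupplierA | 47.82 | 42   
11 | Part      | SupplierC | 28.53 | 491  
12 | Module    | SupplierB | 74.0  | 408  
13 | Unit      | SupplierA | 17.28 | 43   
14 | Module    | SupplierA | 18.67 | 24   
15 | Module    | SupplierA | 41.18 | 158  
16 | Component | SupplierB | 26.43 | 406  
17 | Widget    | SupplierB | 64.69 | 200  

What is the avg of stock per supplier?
SELECT supplier, AVG(stock) as result
FROM products
GROUP BY supplier

Result:
  SupplierA: 66.75
  SupplierB: 294.83
  SupplierC: 300.40
  SupplierE: 356.00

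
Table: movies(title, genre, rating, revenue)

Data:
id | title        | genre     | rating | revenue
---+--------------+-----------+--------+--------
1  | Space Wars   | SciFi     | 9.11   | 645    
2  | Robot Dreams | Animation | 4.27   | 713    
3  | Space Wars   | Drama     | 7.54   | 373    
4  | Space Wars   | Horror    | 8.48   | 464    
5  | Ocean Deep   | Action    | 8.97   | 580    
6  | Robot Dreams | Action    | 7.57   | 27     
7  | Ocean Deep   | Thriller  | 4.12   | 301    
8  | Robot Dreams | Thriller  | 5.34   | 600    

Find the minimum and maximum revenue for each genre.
SELECT genre, MIN(revenue), MAX(revenue)
FROM movies
GROUP BY genre

Result:
  Action: min=27, max=580
  Animation: min=713, max=713
  Drama: min=373, max=373
  Horror: min=464, max=464
  SciFi: min=645, max=645
  Thriller: min=301, max=600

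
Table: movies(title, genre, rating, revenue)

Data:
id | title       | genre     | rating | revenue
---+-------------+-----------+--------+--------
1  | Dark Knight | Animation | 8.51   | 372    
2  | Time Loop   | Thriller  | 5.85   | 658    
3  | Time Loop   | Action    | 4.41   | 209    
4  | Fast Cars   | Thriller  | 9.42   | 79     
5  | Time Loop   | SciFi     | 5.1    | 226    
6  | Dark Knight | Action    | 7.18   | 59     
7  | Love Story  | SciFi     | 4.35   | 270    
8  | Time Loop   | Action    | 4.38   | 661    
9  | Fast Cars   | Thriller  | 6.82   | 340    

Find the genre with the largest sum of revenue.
SELECT genre, SUM(revenue) as val
FROM movies
GROUP BY genre
ORDER BY val DESC
LIMIT 1

Result: Thriller with sum(revenue) = 1077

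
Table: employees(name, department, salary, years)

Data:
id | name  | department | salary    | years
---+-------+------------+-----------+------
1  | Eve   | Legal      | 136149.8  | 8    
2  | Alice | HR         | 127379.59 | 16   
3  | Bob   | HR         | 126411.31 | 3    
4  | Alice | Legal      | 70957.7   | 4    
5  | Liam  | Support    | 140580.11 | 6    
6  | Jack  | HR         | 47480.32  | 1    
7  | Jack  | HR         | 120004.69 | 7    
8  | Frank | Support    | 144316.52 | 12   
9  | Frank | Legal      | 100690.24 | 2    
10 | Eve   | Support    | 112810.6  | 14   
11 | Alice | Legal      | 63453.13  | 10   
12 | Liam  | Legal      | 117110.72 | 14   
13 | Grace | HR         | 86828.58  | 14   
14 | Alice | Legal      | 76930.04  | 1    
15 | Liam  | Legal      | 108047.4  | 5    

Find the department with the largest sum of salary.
SELECT department, SUM(salary) as val
FROM employees
GROUP BY department
ORDER BY val DESC
LIMIT 1

Result: Legal with sum(salary) = 673339.03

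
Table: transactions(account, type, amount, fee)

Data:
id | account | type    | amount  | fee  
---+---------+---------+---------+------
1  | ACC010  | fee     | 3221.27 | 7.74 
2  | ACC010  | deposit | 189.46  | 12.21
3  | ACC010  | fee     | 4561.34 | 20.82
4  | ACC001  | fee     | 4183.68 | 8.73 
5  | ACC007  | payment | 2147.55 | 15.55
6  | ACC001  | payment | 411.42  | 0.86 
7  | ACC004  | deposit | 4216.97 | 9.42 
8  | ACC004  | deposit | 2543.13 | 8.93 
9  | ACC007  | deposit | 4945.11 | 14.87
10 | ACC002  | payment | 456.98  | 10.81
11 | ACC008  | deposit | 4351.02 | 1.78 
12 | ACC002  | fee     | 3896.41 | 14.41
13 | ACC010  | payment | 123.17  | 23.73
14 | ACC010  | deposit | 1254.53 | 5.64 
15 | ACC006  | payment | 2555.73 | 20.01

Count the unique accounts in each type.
SELECT type, COUNT(DISTINCT account)
FROM transactions
GROUP BY type

Result:
  deposit: 4 distinct
  fee: 3 distinct
  payment: 5 distinct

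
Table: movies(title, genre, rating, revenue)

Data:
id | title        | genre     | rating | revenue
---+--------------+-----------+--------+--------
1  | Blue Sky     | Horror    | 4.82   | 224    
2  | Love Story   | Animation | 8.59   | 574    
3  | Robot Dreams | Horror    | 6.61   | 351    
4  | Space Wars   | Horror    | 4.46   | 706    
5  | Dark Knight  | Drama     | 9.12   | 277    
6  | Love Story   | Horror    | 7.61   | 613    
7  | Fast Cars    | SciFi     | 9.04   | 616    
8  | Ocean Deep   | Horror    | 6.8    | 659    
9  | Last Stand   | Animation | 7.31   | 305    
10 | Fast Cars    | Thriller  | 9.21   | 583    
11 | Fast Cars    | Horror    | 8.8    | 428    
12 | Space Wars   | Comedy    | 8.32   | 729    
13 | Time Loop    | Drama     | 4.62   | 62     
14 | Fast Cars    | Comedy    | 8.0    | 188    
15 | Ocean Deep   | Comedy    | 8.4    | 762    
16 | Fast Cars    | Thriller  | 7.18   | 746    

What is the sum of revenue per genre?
SELECT genre, SUM(revenue) as result
FROM movies
GROUP BY genre

Result:
  Animation: 879
  Comedy: 1679
  Drama: 339
  Horror: 2981
  SciFi: 616
  Thriller: 1329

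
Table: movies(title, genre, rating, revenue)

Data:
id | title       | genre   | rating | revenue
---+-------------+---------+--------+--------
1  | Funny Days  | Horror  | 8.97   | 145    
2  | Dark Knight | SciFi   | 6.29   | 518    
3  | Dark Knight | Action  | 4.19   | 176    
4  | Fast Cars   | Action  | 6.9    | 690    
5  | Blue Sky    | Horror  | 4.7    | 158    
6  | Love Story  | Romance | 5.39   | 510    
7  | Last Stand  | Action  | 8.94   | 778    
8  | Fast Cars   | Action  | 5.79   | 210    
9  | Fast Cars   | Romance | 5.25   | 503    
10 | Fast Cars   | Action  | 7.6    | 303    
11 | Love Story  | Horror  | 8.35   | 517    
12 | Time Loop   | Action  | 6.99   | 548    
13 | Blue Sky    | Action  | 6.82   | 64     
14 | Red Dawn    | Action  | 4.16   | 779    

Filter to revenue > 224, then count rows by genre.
SELECT genre, COUNT(*)
FROM movies
WHERE revenue > 224
GROUP BY genre

Note: WHERE filters rows before grouping.

Result:
  Action: 5
  Horror: 1
  Romance: 2
  SciFi: 1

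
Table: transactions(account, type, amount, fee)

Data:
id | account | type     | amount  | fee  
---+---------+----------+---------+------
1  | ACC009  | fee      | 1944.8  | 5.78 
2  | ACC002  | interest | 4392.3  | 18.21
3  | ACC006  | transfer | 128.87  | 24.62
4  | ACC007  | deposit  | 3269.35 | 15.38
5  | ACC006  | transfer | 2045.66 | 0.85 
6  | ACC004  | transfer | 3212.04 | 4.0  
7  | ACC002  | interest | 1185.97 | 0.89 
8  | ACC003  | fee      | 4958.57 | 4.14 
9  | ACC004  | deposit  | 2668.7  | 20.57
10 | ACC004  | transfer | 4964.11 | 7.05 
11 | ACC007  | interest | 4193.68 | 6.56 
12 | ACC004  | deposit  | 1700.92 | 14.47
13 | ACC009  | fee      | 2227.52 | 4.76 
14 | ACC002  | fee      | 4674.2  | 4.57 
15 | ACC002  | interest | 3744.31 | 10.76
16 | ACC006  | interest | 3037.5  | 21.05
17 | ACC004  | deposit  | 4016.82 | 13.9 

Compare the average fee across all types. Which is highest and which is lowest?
SELECT type, AVG(fee)
FROM transactions
GROUP BY type
ORDER BY AVG(fee)

All groups:
  fee: 4.81
  transfer: 9.13
  interest: 11.49
  deposit: 16.08

Highest: deposit (16.08)
Lowest: fee (4.81)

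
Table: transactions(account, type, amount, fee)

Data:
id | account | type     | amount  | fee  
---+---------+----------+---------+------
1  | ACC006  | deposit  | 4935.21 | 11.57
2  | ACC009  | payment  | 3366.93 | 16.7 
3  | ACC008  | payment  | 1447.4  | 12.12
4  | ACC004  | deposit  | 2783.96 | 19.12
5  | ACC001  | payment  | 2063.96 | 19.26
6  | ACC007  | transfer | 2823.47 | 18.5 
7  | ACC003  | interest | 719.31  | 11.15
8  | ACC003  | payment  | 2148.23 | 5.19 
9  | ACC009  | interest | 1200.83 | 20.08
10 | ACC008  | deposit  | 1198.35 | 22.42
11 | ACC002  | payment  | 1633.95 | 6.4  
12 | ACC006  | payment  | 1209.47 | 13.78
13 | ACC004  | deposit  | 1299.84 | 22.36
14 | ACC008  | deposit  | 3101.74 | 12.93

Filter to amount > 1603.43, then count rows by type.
SELECT type, COUNT(*)
FROM transactions
WHERE amount > 1603.43
GROUP BY type

Note: WHERE filters rows before grouping.

Result:
  deposit: 3
  payment: 4
  transfer: 1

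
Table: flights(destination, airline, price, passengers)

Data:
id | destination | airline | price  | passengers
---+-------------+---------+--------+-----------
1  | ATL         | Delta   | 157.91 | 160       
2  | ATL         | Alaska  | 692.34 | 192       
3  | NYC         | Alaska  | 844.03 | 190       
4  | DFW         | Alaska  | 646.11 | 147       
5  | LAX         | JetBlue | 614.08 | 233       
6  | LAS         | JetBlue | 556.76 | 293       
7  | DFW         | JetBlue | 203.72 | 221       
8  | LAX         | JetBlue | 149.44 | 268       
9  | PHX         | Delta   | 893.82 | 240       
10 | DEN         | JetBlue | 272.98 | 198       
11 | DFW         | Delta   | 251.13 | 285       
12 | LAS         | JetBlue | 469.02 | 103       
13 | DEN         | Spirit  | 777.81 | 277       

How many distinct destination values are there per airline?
SELECT airline, COUNT(DISTINCT destination)
FROM flights
GROUP BY airline

Result:
  Alaska: 3 distinct
  Delta: 3 distinct
  JetBlue: 4 distinct
  Spirit: 1 distinct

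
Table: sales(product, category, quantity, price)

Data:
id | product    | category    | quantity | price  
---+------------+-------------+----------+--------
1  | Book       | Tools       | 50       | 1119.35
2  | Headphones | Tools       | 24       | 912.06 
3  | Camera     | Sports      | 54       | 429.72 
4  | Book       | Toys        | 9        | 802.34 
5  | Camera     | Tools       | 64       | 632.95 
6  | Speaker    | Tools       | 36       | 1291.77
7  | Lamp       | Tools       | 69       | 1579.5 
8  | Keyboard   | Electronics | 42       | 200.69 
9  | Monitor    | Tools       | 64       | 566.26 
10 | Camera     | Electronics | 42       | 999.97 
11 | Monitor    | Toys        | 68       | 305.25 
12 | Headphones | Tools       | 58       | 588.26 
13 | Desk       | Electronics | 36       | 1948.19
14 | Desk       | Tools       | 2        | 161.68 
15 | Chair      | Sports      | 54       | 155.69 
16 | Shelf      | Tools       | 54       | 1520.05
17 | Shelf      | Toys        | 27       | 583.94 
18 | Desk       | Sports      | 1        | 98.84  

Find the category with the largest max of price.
SELECT category, MAX(price) as val
FROM sales
GROUP BY category
ORDER BY val DESC
LIMIT 1

Result: Electronics with max(price) = 1948.19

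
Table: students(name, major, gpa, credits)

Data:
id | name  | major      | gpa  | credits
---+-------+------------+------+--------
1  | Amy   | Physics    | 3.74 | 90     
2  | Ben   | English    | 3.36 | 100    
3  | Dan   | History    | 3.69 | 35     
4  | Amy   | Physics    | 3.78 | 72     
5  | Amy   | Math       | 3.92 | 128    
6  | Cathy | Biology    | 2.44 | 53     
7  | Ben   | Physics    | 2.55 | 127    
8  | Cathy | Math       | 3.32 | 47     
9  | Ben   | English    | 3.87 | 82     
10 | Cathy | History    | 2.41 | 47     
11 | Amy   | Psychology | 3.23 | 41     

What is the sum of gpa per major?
SELECT major, SUM(gpa) as result
FROM students
GROUP BY major

Result:
  Biology: 2.44
  English: 7.23
  History: 6.10
  Math: 7.24
  Physics: 10.07
  Psychology: 3.23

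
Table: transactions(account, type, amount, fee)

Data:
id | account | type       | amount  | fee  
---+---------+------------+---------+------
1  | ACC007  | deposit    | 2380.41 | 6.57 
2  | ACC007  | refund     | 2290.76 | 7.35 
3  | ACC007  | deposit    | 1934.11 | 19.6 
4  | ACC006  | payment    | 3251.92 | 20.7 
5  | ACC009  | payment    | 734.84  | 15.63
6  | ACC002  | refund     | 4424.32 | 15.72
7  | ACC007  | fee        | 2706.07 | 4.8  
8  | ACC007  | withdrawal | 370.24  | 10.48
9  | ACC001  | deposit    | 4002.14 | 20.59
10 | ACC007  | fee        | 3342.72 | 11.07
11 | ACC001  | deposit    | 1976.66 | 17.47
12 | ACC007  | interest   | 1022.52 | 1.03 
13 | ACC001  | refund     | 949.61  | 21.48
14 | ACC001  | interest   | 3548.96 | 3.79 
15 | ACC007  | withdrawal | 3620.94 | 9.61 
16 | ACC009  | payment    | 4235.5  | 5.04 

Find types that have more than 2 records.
SELECT type, COUNT(*) as cnt
FROM transactions
GROUP BY type
HAVING COUNT(*) > 2

Result:
  deposit: 4
  payment: 3
  refund: 3

Note: HAVING filters groups after aggregation, WHERE filters rows before.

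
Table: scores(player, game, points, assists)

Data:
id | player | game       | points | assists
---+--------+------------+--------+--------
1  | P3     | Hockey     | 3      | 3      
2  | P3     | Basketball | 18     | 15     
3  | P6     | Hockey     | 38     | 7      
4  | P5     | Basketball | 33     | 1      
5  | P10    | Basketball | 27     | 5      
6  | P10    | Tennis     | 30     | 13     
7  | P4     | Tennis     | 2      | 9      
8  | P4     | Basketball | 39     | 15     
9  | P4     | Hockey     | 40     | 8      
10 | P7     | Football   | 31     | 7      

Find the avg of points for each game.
SELECT game, AVG(points) as result
FROM scores
GROUP BY game

Result:
  Basketball: 29.25
  Football: 31.00
  Hockey: 27.00
  Tennis: 16.00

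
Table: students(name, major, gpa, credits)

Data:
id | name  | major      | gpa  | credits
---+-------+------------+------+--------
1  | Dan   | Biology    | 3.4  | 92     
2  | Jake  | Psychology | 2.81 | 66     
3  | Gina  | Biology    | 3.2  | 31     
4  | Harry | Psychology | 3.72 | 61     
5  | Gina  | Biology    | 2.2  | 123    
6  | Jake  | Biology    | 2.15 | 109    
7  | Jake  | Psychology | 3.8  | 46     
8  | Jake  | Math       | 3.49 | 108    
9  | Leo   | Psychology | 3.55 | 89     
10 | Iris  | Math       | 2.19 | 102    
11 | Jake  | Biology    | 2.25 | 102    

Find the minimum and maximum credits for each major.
SELECT major, MIN(credits), MAX(credits)
FROM students
GROUP BY major

Result:
  Biology: min=31, max=123
  Math: min=102, max=108
  Psychology: min=46, max=89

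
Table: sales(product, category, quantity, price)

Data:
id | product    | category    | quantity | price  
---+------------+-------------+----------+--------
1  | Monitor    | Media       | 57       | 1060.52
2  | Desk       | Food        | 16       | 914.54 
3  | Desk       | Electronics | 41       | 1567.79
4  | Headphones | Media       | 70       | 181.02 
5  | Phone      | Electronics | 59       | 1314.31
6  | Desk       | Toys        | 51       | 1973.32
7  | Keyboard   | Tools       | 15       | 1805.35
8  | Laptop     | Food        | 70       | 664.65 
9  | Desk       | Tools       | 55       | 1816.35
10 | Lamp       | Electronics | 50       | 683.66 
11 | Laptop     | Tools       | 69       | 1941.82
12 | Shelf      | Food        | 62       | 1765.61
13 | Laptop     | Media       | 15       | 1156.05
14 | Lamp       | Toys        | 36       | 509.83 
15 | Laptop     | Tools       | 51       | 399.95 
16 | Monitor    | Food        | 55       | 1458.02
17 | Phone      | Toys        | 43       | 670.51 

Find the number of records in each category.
SELECT category, COUNT(*) as count
FROM sales
GROUP BY category

Result:
  Electronics: 3
  Food: 4
  Media: 3
  Tools: 4
  Toys: 3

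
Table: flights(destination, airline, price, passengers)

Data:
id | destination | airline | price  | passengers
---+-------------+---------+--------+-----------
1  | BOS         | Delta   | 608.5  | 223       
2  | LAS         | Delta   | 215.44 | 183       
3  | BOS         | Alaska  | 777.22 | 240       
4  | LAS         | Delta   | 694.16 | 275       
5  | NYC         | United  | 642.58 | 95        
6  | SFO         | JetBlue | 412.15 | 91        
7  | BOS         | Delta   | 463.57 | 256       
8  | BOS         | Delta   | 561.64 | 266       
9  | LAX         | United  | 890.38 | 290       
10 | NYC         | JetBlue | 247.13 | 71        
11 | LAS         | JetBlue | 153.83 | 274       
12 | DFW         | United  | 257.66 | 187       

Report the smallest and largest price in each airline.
SELECT airline, MIN(price), MAX(price)
FROM flights
GROUP BY airline

Result:
  Alaska: min=777.22, max=777.22
  Delta: min=215.44, max=694.16
  JetBlue: min=153.83, max=412.15
  United: min=257.66, max=890.38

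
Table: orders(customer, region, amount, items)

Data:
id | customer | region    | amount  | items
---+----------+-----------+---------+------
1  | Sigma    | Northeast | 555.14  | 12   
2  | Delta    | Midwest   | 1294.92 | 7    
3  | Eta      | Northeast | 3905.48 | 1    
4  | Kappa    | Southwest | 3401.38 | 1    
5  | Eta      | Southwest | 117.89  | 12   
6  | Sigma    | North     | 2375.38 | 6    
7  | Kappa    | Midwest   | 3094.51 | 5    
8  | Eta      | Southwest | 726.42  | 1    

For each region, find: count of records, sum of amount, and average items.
SELECT region,
       COUNT(*) as cnt,
       SUM(amount) as total_amount,
       AVG(items) as avg_items
FROM orders
GROUP BY region

Result:
  Midwest: 2 records, 4389.43 total amount, 6.00 avg items
  North: 1 records, 2375.38 total amount, 6.00 avg items
  Northeast: 2 records, 4460.62 total amount, 6.50 avg items
  Southwest: 3 records, 4245.69 total amount, 4.67 avg items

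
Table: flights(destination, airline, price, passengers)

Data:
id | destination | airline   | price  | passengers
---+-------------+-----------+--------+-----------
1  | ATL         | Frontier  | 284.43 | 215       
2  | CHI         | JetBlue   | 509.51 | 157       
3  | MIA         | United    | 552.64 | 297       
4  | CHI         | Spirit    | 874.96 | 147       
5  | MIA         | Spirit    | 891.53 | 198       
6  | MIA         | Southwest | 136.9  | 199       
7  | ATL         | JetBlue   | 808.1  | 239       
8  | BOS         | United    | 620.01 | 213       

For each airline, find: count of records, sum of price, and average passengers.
SELECT airline,
       COUNT(*) as cnt,
       SUM(price) as total_price,
       AVG(passengers) as avg_passengers
FROM flights
GROUP BY airline

Result:
  Frontier: 1 records, 284.43 total price, 215.00 avg passengers
  JetBlue: 2 records, 1317.61 total price, 198.00 avg passengers
  Southwest: 1 records, 136.90 total price, 199.00 avg passengers
  Spirit: 2 records, 1766.49 total price, 172.50 avg passengers
  United: 2 records, 1172.65 total price, 255.00 avg passengers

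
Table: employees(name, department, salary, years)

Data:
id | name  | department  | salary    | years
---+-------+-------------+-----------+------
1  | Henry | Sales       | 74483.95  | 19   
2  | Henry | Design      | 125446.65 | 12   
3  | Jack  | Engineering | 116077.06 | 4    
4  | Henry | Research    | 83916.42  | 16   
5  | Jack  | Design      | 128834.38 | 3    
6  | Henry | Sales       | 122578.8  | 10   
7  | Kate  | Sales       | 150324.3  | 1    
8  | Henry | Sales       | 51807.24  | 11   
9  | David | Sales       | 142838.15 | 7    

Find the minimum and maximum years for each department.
SELECT department, MIN(years), MAX(years)
FROM employees
GROUP BY department

Result:
  Design: min=3, max=12
  Engineering: min=4, max=4
  Research: min=16, max=16
  Sales: min=1, max=19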